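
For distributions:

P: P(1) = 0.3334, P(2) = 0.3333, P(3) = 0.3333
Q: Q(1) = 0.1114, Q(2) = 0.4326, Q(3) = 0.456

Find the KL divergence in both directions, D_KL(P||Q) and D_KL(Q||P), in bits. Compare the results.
D_KL(P||Q) = 0.2512 bits, D_KL(Q||P) = 0.1928 bits. D_KL(P||Q) is larger than D_KL(Q||P) by 0.0584 bits; the two directions differ.

D_KL(P||Q) = Σ P(x) log₂(P(x)/Q(x))

Computing term by term:
  P(1)·log₂(P(1)/Q(1)) = 0.3334·log₂(0.3334/0.1114) = 0.52727
  P(2)·log₂(P(2)/Q(2)) = 0.3333·log₂(0.3333/0.4326) = -0.12539
  P(3)·log₂(P(3)/Q(3)) = 0.3333·log₂(0.3333/0.456) = -0.15072

D_KL(P||Q) = 0.52727 - 0.12539 - 0.15072 = 0.25116 ≈ 0.2512 bits

D_KL(Q||P) = Σ Q(x) log₂(Q(x)/P(x))

Computing term by term:
  Q(1)·log₂(Q(1)/P(1)) = 0.1114·log₂(0.1114/0.3334) = -0.17618
  Q(2)·log₂(Q(2)/P(2)) = 0.4326·log₂(0.4326/0.3333) = 0.16275
  Q(3)·log₂(Q(3)/P(3)) = 0.456·log₂(0.456/0.3333) = 0.20621

D_KL(Q||P) = -0.17618 + 0.16275 + 0.20621 = 0.19278 ≈ 0.1928 bits

These are NOT equal (difference: 0.0584 bits). KL divergence is asymmetric: D_KL(P||Q) ≠ D_KL(Q||P) in general.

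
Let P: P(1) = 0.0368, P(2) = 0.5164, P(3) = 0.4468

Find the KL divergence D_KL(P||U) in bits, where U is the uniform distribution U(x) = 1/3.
0.3980 bits

U(i) = 1/3 for all i

D_KL(P||U) = Σ P(x) log₂(P(x) / (1/3))
           = Σ P(x) log₂(P(x)) + log₂(3)
           = log₂(3) - H(P)

H(P) = -Σ P(x) log₂(P(x)):
  -P(1)·log₂(P(1)) = -(0.0368)·log₂(0.0368) = 0.17532
  -P(2)·log₂(P(2)) = -(0.5164)·log₂(0.5164) = 0.49236
  -P(3)·log₂(P(3)) = -(0.4468)·log₂(0.4468) = 0.51932
H(P) = 0.17532 + 0.49236 + 0.51932 = 1.18700 bits

log₂(3) = 1.58496 bits

D_KL(P||U) = 1.58496 - 1.18700 = 0.39796 ≈ 0.3980 bits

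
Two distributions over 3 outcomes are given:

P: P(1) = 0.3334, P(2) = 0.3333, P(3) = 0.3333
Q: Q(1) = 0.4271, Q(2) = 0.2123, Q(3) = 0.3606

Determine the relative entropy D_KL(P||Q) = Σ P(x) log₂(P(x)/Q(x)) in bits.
0.0599 bits

D_KL(P||Q) = Σ P(x) log₂(P(x)/Q(x))

Computing term by term:
  P(1)·log₂(P(1)/Q(1)) = 0.3334·log₂(0.3334/0.4271) = -0.11913
  P(2)·log₂(P(2)/Q(2)) = 0.3333·log₂(0.3333/0.2123) = 0.21688
  P(3)·log₂(P(3)/Q(3)) = 0.3333·log₂(0.3333/0.3606) = -0.03786

D_KL(P||Q) = -0.11913 + 0.21688 - 0.03786 = 0.05989 ≈ 0.0599 bits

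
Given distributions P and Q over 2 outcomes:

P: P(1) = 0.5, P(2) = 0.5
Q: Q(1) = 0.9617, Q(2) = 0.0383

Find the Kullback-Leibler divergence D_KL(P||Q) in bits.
1.3814 bits

D_KL(P||Q) = Σ P(x) log₂(P(x)/Q(x))

Computing term by term:
  P(1)·log₂(P(1)/Q(1)) = 0.5·log₂(0.5/0.9617) = -0.47183
  P(2)·log₂(P(2)/Q(2)) = 0.5·log₂(0.5/0.0383) = 1.85326

D_KL(P||Q) = -0.47183 + 1.85326 = 1.38143 ≈ 1.3814 bits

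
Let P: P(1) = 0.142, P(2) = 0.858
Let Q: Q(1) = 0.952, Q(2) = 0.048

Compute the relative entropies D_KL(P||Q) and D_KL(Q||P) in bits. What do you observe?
D_KL(P||Q) = 3.1794 bits, D_KL(Q||P) = 2.4136 bits. The two directions give different values (D_KL(P||Q) exceeds D_KL(Q||P) by 0.7658 bits): KL divergence is asymmetric.

D_KL(P||Q) = Σ P(x) log₂(P(x)/Q(x))

Computing term by term:
  P(1)·log₂(P(1)/Q(1)) = 0.142·log₂(0.142/0.952) = -0.38980
  P(2)·log₂(P(2)/Q(2)) = 0.858·log₂(0.858/0.048) = 3.56917

D_KL(P||Q) = -0.38980 + 3.56917 = 3.17937 ≈ 3.1794 bits

D_KL(Q||P) = Σ Q(x) log₂(Q(x)/P(x))

Computing term by term:
  Q(1)·log₂(Q(1)/P(1)) = 0.952·log₂(0.952/0.142) = 2.61331
  Q(2)·log₂(Q(2)/P(2)) = 0.048·log₂(0.048/0.858) = -0.19967

D_KL(Q||P) = 2.61331 - 0.19967 = 2.41364 ≈ 2.4136 bits

These are NOT equal (difference: 0.7658 bits). KL divergence is asymmetric: D_KL(P||Q) ≠ D_KL(Q||P) in general.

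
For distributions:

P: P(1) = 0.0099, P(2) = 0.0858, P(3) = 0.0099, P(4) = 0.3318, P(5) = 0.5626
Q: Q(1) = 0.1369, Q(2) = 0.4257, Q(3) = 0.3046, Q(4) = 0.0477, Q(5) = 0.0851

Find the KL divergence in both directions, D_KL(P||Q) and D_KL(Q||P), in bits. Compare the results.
D_KL(P||Q) = 2.1768 bits, D_KL(Q||P) = 2.6429 bits. D_KL(Q||P) is larger than D_KL(P||Q) by 0.4661 bits; the two directions differ.

D_KL(P||Q) = Σ P(x) log₂(P(x)/Q(x))

Computing term by term:
  P(1)·log₂(P(1)/Q(1)) = 0.0099·log₂(0.0099/0.1369) = -0.03752
  P(2)·log₂(P(2)/Q(2)) = 0.0858·log₂(0.0858/0.4257) = -0.19827
  P(3)·log₂(P(3)/Q(3)) = 0.0099·log₂(0.0099/0.3046) = -0.04894
  P(4)·log₂(P(4)/Q(4)) = 0.3318·log₂(0.3318/0.0477) = 0.92846
  P(5)·log₂(P(5)/Q(5)) = 0.5626·log₂(0.5626/0.0851) = 1.53302

D_KL(P||Q) = -0.03752 - 0.19827 - 0.04894 + 0.92846 + 1.53302 = 2.17675 ≈ 2.1768 bits

D_KL(Q||P) = Σ Q(x) log₂(Q(x)/P(x))

Computing term by term:
  Q(1)·log₂(Q(1)/P(1)) = 0.1369·log₂(0.1369/0.0099) = 0.51879
  Q(2)·log₂(Q(2)/P(2)) = 0.4257·log₂(0.4257/0.0858) = 0.98370
  Q(3)·log₂(Q(3)/P(3)) = 0.3046·log₂(0.3046/0.0099) = 1.50574
  Q(4)·log₂(Q(4)/P(4)) = 0.0477·log₂(0.0477/0.3318) = -0.13348
  Q(5)·log₂(Q(5)/P(5)) = 0.0851·log₂(0.0851/0.5626) = -0.23189

D_KL(Q||P) = 0.51879 + 0.98370 + 1.50574 - 0.13348 - 0.23189 = 2.64286 ≈ 2.6429 bits

These are NOT equal (difference: 0.4661 bits). KL divergence is asymmetric: D_KL(P||Q) ≠ D_KL(Q||P) in general.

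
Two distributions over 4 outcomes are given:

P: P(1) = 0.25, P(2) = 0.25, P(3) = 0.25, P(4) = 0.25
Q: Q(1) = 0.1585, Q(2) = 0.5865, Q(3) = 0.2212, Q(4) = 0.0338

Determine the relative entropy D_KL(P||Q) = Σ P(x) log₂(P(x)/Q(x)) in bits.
0.6227 bits

D_KL(P||Q) = Σ P(x) log₂(P(x)/Q(x))

Computing term by term:
  P(1)·log₂(P(1)/Q(1)) = 0.25·log₂(0.25/0.1585) = 0.16436
  P(2)·log₂(P(2)/Q(2)) = 0.25·log₂(0.25/0.5865) = -0.30755
  P(3)·log₂(P(3)/Q(3)) = 0.25·log₂(0.25/0.2212) = 0.04414
  P(4)·log₂(P(4)/Q(4)) = 0.25·log₂(0.25/0.0338) = 0.72171

D_KL(P||Q) = 0.16436 - 0.30755 + 0.04414 + 0.72171 = 0.62266 ≈ 0.6227 bits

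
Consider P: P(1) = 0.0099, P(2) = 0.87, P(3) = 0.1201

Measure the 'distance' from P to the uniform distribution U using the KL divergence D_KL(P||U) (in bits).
0.9770 bits

U(i) = 1/3 for all i

D_KL(P||U) = Σ P(x) log₂(P(x) / (1/3))
           = Σ P(x) log₂(P(x)) + log₂(3)
           = log₂(3) - H(P)

H(P) = -Σ P(x) log₂(P(x)):
  -P(1)·log₂(P(1)) = -(0.0099)·log₂(0.0099) = 0.06592
  -P(2)·log₂(P(2)) = -(0.87)·log₂(0.87) = 0.17479
  -P(3)·log₂(P(3)) = -(0.1201)·log₂(0.1201) = 0.36723
H(P) = 0.06592 + 0.17479 + 0.36723 = 0.60794 bits

log₂(3) = 1.58496 bits

D_KL(P||U) = 1.58496 - 0.60794 = 0.97702 ≈ 0.9770 bits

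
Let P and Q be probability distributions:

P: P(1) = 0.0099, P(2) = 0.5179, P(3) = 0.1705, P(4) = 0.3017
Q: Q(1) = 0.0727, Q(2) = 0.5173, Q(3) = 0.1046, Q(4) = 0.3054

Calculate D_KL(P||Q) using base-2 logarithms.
0.0873 bits

D_KL(P||Q) = Σ P(x) log₂(P(x)/Q(x))

Computing term by term:
  P(1)·log₂(P(1)/Q(1)) = 0.0099·log₂(0.0099/0.0727) = -0.02848
  P(2)·log₂(P(2)/Q(2)) = 0.5179·log₂(0.5179/0.5173) = 0.00087
  P(3)·log₂(P(3)/Q(3)) = 0.1705·log₂(0.1705/0.1046) = 0.12018
  P(4)·log₂(P(4)/Q(4)) = 0.3017·log₂(0.3017/0.3054) = -0.00531

D_KL(P||Q) = -0.02848 + 0.00087 + 0.12018 - 0.00531 = 0.08726 ≈ 0.0873 bits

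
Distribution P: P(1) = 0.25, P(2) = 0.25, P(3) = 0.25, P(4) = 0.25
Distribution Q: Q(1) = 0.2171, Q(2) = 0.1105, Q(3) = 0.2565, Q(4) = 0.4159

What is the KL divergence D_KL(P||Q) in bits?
0.1525 bits

D_KL(P||Q) = Σ P(x) log₂(P(x)/Q(x))

Computing term by term:
  P(1)·log₂(P(1)/Q(1)) = 0.25·log₂(0.25/0.2171) = 0.05089
  P(2)·log₂(P(2)/Q(2)) = 0.25·log₂(0.25/0.1105) = 0.29447
  P(3)·log₂(P(3)/Q(3)) = 0.25·log₂(0.25/0.2565) = -0.00926
  P(4)·log₂(P(4)/Q(4)) = 0.25·log₂(0.25/0.4159) = -0.18358

D_KL(P||Q) = 0.05089 + 0.29447 - 0.00926 - 0.18358 = 0.15252 ≈ 0.1525 bits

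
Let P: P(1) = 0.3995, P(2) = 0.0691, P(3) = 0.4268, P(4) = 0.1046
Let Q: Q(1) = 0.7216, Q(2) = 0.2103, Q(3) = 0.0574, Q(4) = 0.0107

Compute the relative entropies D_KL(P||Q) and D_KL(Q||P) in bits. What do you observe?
D_KL(P||Q) = 1.1277 bits, D_KL(Q||P) = 0.7519 bits. The two directions give different values (D_KL(P||Q) exceeds D_KL(Q||P) by 0.3758 bits): KL divergence is asymmetric.

D_KL(P||Q) = Σ P(x) log₂(P(x)/Q(x))

Computing term by term:
  P(1)·log₂(P(1)/Q(1)) = 0.3995·log₂(0.3995/0.7216) = -0.34078
  P(2)·log₂(P(2)/Q(2)) = 0.0691·log₂(0.0691/0.2103) = -0.11095
  P(3)·log₂(P(3)/Q(3)) = 0.4268·log₂(0.4268/0.0574) = 1.23535
  P(4)·log₂(P(4)/Q(4)) = 0.1046·log₂(0.1046/0.0107) = 0.34405

D_KL(P||Q) = -0.34078 - 0.11095 + 1.23535 + 0.34405 = 1.12767 ≈ 1.1277 bits

D_KL(Q||P) = Σ Q(x) log₂(Q(x)/P(x))

Computing term by term:
  Q(1)·log₂(Q(1)/P(1)) = 0.7216·log₂(0.7216/0.3995) = 0.61553
  Q(2)·log₂(Q(2)/P(2)) = 0.2103·log₂(0.2103/0.0691) = 0.33768
  Q(3)·log₂(Q(3)/P(3)) = 0.0574·log₂(0.0574/0.4268) = -0.16614
  Q(4)·log₂(Q(4)/P(4)) = 0.0107·log₂(0.0107/0.1046) = -0.03519

D_KL(Q||P) = 0.61553 + 0.33768 - 0.16614 - 0.03519 = 0.75188 ≈ 0.7519 bits

These are NOT equal (difference: 0.3758 bits). KL divergence is asymmetric: D_KL(P||Q) ≠ D_KL(Q||P) in general.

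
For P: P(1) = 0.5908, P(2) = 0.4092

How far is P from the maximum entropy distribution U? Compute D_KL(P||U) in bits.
0.0239 bits

U(i) = 1/2 for all i

D_KL(P||U) = Σ P(x) log₂(P(x) / (1/2))
           = Σ P(x) log₂(P(x)) + log₂(2)
           = log₂(2) - H(P)

H(P) = -Σ P(x) log₂(P(x)):
  -P(1)·log₂(P(1)) = -(0.5908)·log₂(0.5908) = 0.44857
  -P(2)·log₂(P(2)) = -(0.4092)·log₂(0.4092) = 0.52751
H(P) = 0.44857 + 0.52751 = 0.97608 bits

log₂(2) = 1.00000 bits

D_KL(P||U) = 1.00000 - 0.97608 = 0.02392 ≈ 0.0239 bits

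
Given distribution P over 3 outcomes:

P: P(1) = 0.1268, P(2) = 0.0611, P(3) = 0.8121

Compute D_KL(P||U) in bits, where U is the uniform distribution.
0.7169 bits

U(i) = 1/3 for all i

D_KL(P||U) = Σ P(x) log₂(P(x) / (1/3))
           = Σ P(x) log₂(P(x)) + log₂(3)
           = log₂(3) - H(P)

H(P) = -Σ P(x) log₂(P(x)):
  -P(1)·log₂(P(1)) = -(0.1268)·log₂(0.1268) = 0.37778
  -P(2)·log₂(P(2)) = -(0.0611)·log₂(0.0611) = 0.24640
  -P(3)·log₂(P(3)) = -(0.8121)·log₂(0.8121) = 0.24385
H(P) = 0.37778 + 0.24640 + 0.24385 = 0.86803 bits

log₂(3) = 1.58496 bits

D_KL(P||U) = 1.58496 - 0.86803 = 0.71693 ≈ 0.7169 bits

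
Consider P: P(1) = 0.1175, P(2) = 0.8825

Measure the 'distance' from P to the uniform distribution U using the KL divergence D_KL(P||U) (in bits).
0.4779 bits

U(i) = 1/2 for all i

D_KL(P||U) = Σ P(x) log₂(P(x) / (1/2))
           = Σ P(x) log₂(P(x)) + log₂(2)
           = log₂(2) - H(P)

H(P) = -Σ P(x) log₂(P(x)):
  -P(1)·log₂(P(1)) = -(0.1175)·log₂(0.1175) = 0.36299
  -P(2)·log₂(P(2)) = -(0.8825)·log₂(0.8825) = 0.15914
H(P) = 0.36299 + 0.15914 = 0.52213 bits

log₂(2) = 1.00000 bits

D_KL(P||U) = 1.00000 - 0.52213 = 0.47787 ≈ 0.4779 bits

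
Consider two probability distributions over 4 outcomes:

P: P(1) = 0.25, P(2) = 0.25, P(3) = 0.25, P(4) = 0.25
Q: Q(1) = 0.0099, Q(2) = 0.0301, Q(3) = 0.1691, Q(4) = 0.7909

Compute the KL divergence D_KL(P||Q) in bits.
1.6537 bits

D_KL(P||Q) = Σ P(x) log₂(P(x)/Q(x))

Computing term by term:
  P(1)·log₂(P(1)/Q(1)) = 0.25·log₂(0.25/0.0099) = 1.16459
  P(2)·log₂(P(2)/Q(2)) = 0.25·log₂(0.25/0.0301) = 0.76352
  P(3)·log₂(P(3)/Q(3)) = 0.25·log₂(0.25/0.1691) = 0.14101
  P(4)·log₂(P(4)/Q(4)) = 0.25·log₂(0.25/0.7909) = -0.41539

D_KL(P||Q) = 1.16459 + 0.76352 + 0.14101 - 0.41539 = 1.65373 ≈ 1.6537 bits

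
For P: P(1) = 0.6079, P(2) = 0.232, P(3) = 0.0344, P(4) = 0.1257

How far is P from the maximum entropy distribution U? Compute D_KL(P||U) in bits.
0.5311 bits

U(i) = 1/4 for all i

D_KL(P||U) = Σ P(x) log₂(P(x) / (1/4))
           = Σ P(x) log₂(P(x)) + log₂(4)
           = log₂(4) - H(P)

H(P) = -Σ P(x) log₂(P(x)):
  -P(1)·log₂(P(1)) = -(0.6079)·log₂(0.6079) = 0.43653
  -P(2)·log₂(P(2)) = -(0.232)·log₂(0.232) = 0.48901
  -P(3)·log₂(P(3)) = -(0.0344)·log₂(0.0344) = 0.16723
  -P(4)·log₂(P(4)) = -(0.1257)·log₂(0.1257) = 0.37609
H(P) = 0.43653 + 0.48901 + 0.16723 + 0.37609 = 1.46886 bits

log₂(4) = 2.00000 bits

D_KL(P||U) = 2.00000 - 1.46886 = 0.53114 ≈ 0.5311 bits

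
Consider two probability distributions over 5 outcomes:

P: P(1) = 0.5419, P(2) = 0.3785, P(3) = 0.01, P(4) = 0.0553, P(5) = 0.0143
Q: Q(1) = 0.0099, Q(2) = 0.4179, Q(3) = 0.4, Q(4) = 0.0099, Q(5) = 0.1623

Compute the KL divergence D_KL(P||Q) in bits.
3.1090 bits

D_KL(P||Q) = Σ P(x) log₂(P(x)/Q(x))

Computing term by term:
  P(1)·log₂(P(1)/Q(1)) = 0.5419·log₂(0.5419/0.0099) = 3.12918
  P(2)·log₂(P(2)/Q(2)) = 0.3785·log₂(0.3785/0.4179) = -0.05407
  P(3)·log₂(P(3)/Q(3)) = 0.01·log₂(0.01/0.4) = -0.05322
  P(4)·log₂(P(4)/Q(4)) = 0.0553·log₂(0.0553/0.0099) = 0.13724
  P(5)·log₂(P(5)/Q(5)) = 0.0143·log₂(0.0143/0.1623) = -0.05012

D_KL(P||Q) = 3.12918 - 0.05407 - 0.05322 + 0.13724 - 0.05012 = 3.10901 ≈ 3.1090 bits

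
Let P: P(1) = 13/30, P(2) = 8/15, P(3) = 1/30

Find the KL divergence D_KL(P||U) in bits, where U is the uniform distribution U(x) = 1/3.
0.4149 bits

U(i) = 1/3 for all i

D_KL(P||U) = Σ P(x) log₂(P(x) / (1/3))
           = Σ P(x) log₂(P(x)) + log₂(3)
           = log₂(3) - H(P)

H(P) = -Σ P(x) log₂(P(x)):
  -P(1)·log₂(P(1)) = -(13/30)·log₂(13/30) = 0.52280
  -P(2)·log₂(P(2)) = -(8/15)·log₂(8/15) = 0.48367
  -P(3)·log₂(P(3)) = -(1/30)·log₂(1/30) = 0.16356
H(P) = 0.52280 + 0.48367 + 0.16356 = 1.17003 bits

log₂(3) = 1.58496 bits

D_KL(P||U) = 1.58496 - 1.17003 = 0.41493 ≈ 0.4149 bits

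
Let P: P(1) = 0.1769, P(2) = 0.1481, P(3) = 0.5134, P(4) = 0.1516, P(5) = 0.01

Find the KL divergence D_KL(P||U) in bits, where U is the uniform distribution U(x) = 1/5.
0.4989 bits

U(i) = 1/5 for all i

D_KL(P||U) = Σ P(x) log₂(P(x) / (1/5))
           = Σ P(x) log₂(P(x)) + log₂(5)
           = log₂(5) - H(P)

H(P) = -Σ P(x) log₂(P(x)):
  -P(1)·log₂(P(1)) = -(0.1769)·log₂(0.1769) = 0.44207
  -P(2)·log₂(P(2)) = -(0.1481)·log₂(0.1481) = 0.40807
  -P(3)·log₂(P(3)) = -(0.5134)·log₂(0.5134) = 0.49381
  -P(4)·log₂(P(4)) = -(0.1516)·log₂(0.1516) = 0.41260
  -P(5)·log₂(P(5)) = -(0.01)·log₂(0.01) = 0.06644
H(P) = 0.44207 + 0.40807 + 0.49381 + 0.41260 + 0.06644 = 1.82299 bits

log₂(5) = 2.32193 bits

D_KL(P||U) = 2.32193 - 1.82299 = 0.49894 ≈ 0.4989 bits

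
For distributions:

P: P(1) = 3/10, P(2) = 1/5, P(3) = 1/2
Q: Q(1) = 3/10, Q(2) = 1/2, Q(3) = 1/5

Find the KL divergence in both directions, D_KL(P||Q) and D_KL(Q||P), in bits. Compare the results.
D_KL(P||Q) = 0.3966 bits, D_KL(Q||P) = 0.3966 bits. The two directions give exactly the same value for this pair.

D_KL(P||Q) = Σ P(x) log₂(P(x)/Q(x))

Computing term by term:
  P(1)·log₂(P(1)/Q(1)) = (3/10)·log₂((3/10)/(3/10)) = 0.00000
  P(2)·log₂(P(2)/Q(2)) = (1/5)·log₂((1/5)/(1/2)) = -0.26439
  P(3)·log₂(P(3)/Q(3)) = (1/2)·log₂((1/2)/(1/5)) = 0.66096

D_KL(P||Q) = 0.00000 - 0.26439 + 0.66096 = 0.39657 ≈ 0.3966 bits

D_KL(Q||P) = Σ Q(x) log₂(Q(x)/P(x))

Computing term by term:
  Q(1)·log₂(Q(1)/P(1)) = (3/10)·log₂((3/10)/(3/10)) = 0.00000
  Q(2)·log₂(Q(2)/P(2)) = (1/2)·log₂((1/2)/(1/5)) = 0.66096
  Q(3)·log₂(Q(3)/P(3)) = (1/5)·log₂((1/5)/(1/2)) = -0.26439

D_KL(Q||P) = 0.00000 + 0.66096 - 0.26439 = 0.39657 ≈ 0.3966 bits

These ARE equal here. Q is P with outcomes relabeled (Q(2) = P(3), Q(3) = P(2)) by a relabeling that is its own inverse, so the two sums contain exactly the same terms in a different order. This is a special case — KL divergence is not symmetric in general: D_KL(P||Q) ≠ D_KL(Q||P) for most P, Q.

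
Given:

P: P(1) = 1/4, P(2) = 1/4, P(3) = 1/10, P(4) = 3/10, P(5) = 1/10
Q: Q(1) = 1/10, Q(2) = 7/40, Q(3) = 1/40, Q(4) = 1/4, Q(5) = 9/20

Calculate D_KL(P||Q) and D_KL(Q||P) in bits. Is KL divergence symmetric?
D_KL(P||Q) = 0.5210 bits, D_KL(Q||P) = 0.6385 bits. No, KL divergence is not symmetric.

D_KL(P||Q) = Σ P(x) log₂(P(x)/Q(x))

Computing term by term:
  P(1)·log₂(P(1)/Q(1)) = (1/4)·log₂((1/4)/(1/10)) = 0.33048
  P(2)·log₂(P(2)/Q(2)) = (1/4)·log₂((1/4)/(7/40)) = 0.12864
  P(3)·log₂(P(3)/Q(3)) = (1/10)·log₂((1/10)/(1/40)) = 0.20000
  P(4)·log₂(P(4)/Q(4)) = (3/10)·log₂((3/10)/(1/4)) = 0.07891
  P(5)·log₂(P(5)/Q(5)) = (1/10)·log₂((1/10)/(9/20)) = -0.21699

D_KL(P||Q) = 0.33048 + 0.12864 + 0.20000 + 0.07891 - 0.21699 = 0.52104 ≈ 0.5210 bits

D_KL(Q||P) = Σ Q(x) log₂(Q(x)/P(x))

Computing term by term:
  Q(1)·log₂(Q(1)/P(1)) = (1/10)·log₂((1/10)/(1/4)) = -0.13219
  Q(2)·log₂(Q(2)/P(2)) = (7/40)·log₂((7/40)/(1/4)) = -0.09005
  Q(3)·log₂(Q(3)/P(3)) = (1/40)·log₂((1/40)/(1/10)) = -0.05000
  Q(4)·log₂(Q(4)/P(4)) = (1/4)·log₂((1/4)/(3/10)) = -0.06576
  Q(5)·log₂(Q(5)/P(5)) = (9/20)·log₂((9/20)/(1/10)) = 0.97647

D_KL(Q||P) = -0.13219 - 0.09005 - 0.05000 - 0.06576 + 0.97647 = 0.63847 ≈ 0.6385 bits

These are NOT equal (difference: 0.1175 bits). KL divergence is asymmetric: D_KL(P||Q) ≠ D_KL(Q||P) in general.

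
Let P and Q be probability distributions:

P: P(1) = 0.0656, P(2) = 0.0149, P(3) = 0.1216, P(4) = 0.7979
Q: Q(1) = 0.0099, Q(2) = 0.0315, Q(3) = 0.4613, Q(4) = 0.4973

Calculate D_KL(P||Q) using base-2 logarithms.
0.4732 bits

D_KL(P||Q) = Σ P(x) log₂(P(x)/Q(x))

Computing term by term:
  P(1)·log₂(P(1)/Q(1)) = 0.0656·log₂(0.0656/0.0099) = 0.17897
  P(2)·log₂(P(2)/Q(2)) = 0.0149·log₂(0.0149/0.0315) = -0.01609
  P(3)·log₂(P(3)/Q(3)) = 0.1216·log₂(0.1216/0.4613) = -0.23391
  P(4)·log₂(P(4)/Q(4)) = 0.7979·log₂(0.7979/0.4973) = 0.54424

D_KL(P||Q) = 0.17897 - 0.01609 - 0.23391 + 0.54424 = 0.47321 ≈ 0.4732 bits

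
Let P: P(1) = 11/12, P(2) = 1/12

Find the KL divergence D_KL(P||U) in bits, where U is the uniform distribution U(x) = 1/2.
0.5862 bits

U(i) = 1/2 for all i

D_KL(P||U) = Σ P(x) log₂(P(x) / (1/2))
           = Σ P(x) log₂(P(x)) + log₂(2)
           = log₂(2) - H(P)

H(P) = -Σ P(x) log₂(P(x)):
  -P(1)·log₂(P(1)) = -(11/12)·log₂(11/12) = 0.11507
  -P(2)·log₂(P(2)) = -(1/12)·log₂(1/12) = 0.29875
H(P) = 0.11507 + 0.29875 = 0.41382 bits

log₂(2) = 1.00000 bits

D_KL(P||U) = 1.00000 - 0.41382 = 0.58618 ≈ 0.5862 bits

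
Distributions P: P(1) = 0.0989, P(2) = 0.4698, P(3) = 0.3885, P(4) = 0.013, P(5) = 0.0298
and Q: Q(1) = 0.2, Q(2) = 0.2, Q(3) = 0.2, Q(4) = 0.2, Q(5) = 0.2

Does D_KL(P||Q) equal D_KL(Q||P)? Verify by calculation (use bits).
D_KL(P||Q) = 0.7174 bits, D_KL(Q||P) = 1.1032 bits. No — D_KL(P||Q) ≠ D_KL(Q||P) for this pair.

D_KL(P||Q) = Σ P(x) log₂(P(x)/Q(x))

Computing term by term:
  P(1)·log₂(P(1)/Q(1)) = 0.0989·log₂(0.0989/0.2) = -0.10048
  P(2)·log₂(P(2)/Q(2)) = 0.4698·log₂(0.4698/0.2) = 0.57882
  P(3)·log₂(P(3)/Q(3)) = 0.3885·log₂(0.3885/0.2) = 0.37215
  P(4)·log₂(P(4)/Q(4)) = 0.013·log₂(0.013/0.2) = -0.05126
  P(5)·log₂(P(5)/Q(5)) = 0.0298·log₂(0.0298/0.2) = -0.08185

D_KL(P||Q) = -0.10048 + 0.57882 + 0.37215 - 0.05126 - 0.08185 = 0.71738 ≈ 0.7174 bits

D_KL(Q||P) = Σ Q(x) log₂(Q(x)/P(x))

Computing term by term:
  Q(1)·log₂(Q(1)/P(1)) = 0.2·log₂(0.2/0.0989) = 0.20319
  Q(2)·log₂(Q(2)/P(2)) = 0.2·log₂(0.2/0.4698) = -0.24641
  Q(3)·log₂(Q(3)/P(3)) = 0.2·log₂(0.2/0.3885) = -0.19158
  Q(4)·log₂(Q(4)/P(4)) = 0.2·log₂(0.2/0.013) = 0.78868
  Q(5)·log₂(Q(5)/P(5)) = 0.2·log₂(0.2/0.0298) = 0.54932

D_KL(Q||P) = 0.20319 - 0.24641 - 0.19158 + 0.78868 + 0.54932 = 1.10320 ≈ 1.1032 bits

These are NOT equal (difference: 0.3858 bits). KL divergence is asymmetric: D_KL(P||Q) ≠ D_KL(Q||P) in general.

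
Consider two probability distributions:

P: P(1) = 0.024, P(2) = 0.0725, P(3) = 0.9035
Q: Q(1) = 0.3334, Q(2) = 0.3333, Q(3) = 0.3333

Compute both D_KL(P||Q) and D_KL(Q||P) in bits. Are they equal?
D_KL(P||Q) = 1.0492 bits, D_KL(Q||P) = 1.5196 bits. No, they are not equal.

D_KL(P||Q) = Σ P(x) log₂(P(x)/Q(x))

Computing term by term:
  P(1)·log₂(P(1)/Q(1)) = 0.024·log₂(0.024/0.3334) = -0.09111
  P(2)·log₂(P(2)/Q(2)) = 0.0725·log₂(0.0725/0.3333) = -0.15956
  P(3)·log₂(P(3)/Q(3)) = 0.9035·log₂(0.9035/0.3333) = 1.29987

D_KL(P||Q) = -0.09111 - 0.15956 + 1.29987 = 1.04920 ≈ 1.0492 bits

D_KL(Q||P) = Σ Q(x) log₂(Q(x)/P(x))

Computing term by term:
  Q(1)·log₂(Q(1)/P(1)) = 0.3334·log₂(0.3334/0.024) = 1.26564
  Q(2)·log₂(Q(2)/P(2)) = 0.3333·log₂(0.3333/0.0725) = 0.73352
  Q(3)·log₂(Q(3)/P(3)) = 0.3333·log₂(0.3333/0.9035) = -0.47952

D_KL(Q||P) = 1.26564 + 0.73352 - 0.47952 = 1.51964 ≈ 1.5196 bits

These are NOT equal (difference: 0.4704 bits). KL divergence is asymmetric: D_KL(P||Q) ≠ D_KL(Q||P) in general.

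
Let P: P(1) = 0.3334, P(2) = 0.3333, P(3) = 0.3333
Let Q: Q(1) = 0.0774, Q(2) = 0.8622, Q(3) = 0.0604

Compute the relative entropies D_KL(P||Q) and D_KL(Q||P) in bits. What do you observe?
D_KL(P||Q) = 1.0667 bits, D_KL(Q||P) = 0.8703 bits. The two directions give different values (D_KL(P||Q) exceeds D_KL(Q||P) by 0.1964 bits): KL divergence is asymmetric.

D_KL(P||Q) = Σ P(x) log₂(P(x)/Q(x))

Computing term by term:
  P(1)·log₂(P(1)/Q(1)) = 0.3334·log₂(0.3334/0.0774) = 0.70242
  P(2)·log₂(P(2)/Q(2)) = 0.3333·log₂(0.3333/0.8622) = -0.45702
  P(3)·log₂(P(3)/Q(3)) = 0.3333·log₂(0.3333/0.0604) = 0.82132

D_KL(P||Q) = 0.70242 - 0.45702 + 0.82132 = 1.06672 ≈ 1.0667 bits

D_KL(Q||P) = Σ Q(x) log₂(Q(x)/P(x))

Computing term by term:
  Q(1)·log₂(Q(1)/P(1)) = 0.0774·log₂(0.0774/0.3334) = -0.16307
  Q(2)·log₂(Q(2)/P(2)) = 0.8622·log₂(0.8622/0.3333) = 1.18225
  Q(3)·log₂(Q(3)/P(3)) = 0.0604·log₂(0.0604/0.3333) = -0.14884

D_KL(Q||P) = -0.16307 + 1.18225 - 0.14884 = 0.87034 ≈ 0.8703 bits

These are NOT equal (difference: 0.1964 bits). KL divergence is asymmetric: D_KL(P||Q) ≠ D_KL(Q||P) in general.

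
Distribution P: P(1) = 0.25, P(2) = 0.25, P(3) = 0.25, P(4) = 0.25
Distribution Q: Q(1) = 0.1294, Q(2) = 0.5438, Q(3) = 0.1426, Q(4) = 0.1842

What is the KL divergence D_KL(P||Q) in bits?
0.2699 bits

D_KL(P||Q) = Σ P(x) log₂(P(x)/Q(x))

Computing term by term:
  P(1)·log₂(P(1)/Q(1)) = 0.25·log₂(0.25/0.1294) = 0.23752
  P(2)·log₂(P(2)/Q(2)) = 0.25·log₂(0.25/0.5438) = -0.28029
  P(3)·log₂(P(3)/Q(3)) = 0.25·log₂(0.25/0.1426) = 0.20249
  P(4)·log₂(P(4)/Q(4)) = 0.25·log₂(0.25/0.1842) = 0.11016

D_KL(P||Q) = 0.23752 - 0.28029 + 0.20249 + 0.11016 = 0.26988 ≈ 0.2699 bits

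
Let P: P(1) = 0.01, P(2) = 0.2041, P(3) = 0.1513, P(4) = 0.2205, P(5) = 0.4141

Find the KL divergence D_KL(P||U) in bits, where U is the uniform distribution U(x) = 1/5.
0.3677 bits

U(i) = 1/5 for all i

D_KL(P||U) = Σ P(x) log₂(P(x) / (1/5))
           = Σ P(x) log₂(P(x)) + log₂(5)
           = log₂(5) - H(P)

H(P) = -Σ P(x) log₂(P(x)):
  -P(1)·log₂(P(1)) = -(0.01)·log₂(0.01) = 0.06644
  -P(2)·log₂(P(2)) = -(0.2041)·log₂(0.2041) = 0.46793
  -P(3)·log₂(P(3)) = -(0.1513)·log₂(0.1513) = 0.41222
  -P(4)·log₂(P(4)) = -(0.2205)·log₂(0.2205) = 0.48094
  -P(5)·log₂(P(5)) = -(0.4141)·log₂(0.4141) = 0.52671
H(P) = 0.06644 + 0.46793 + 0.41222 + 0.48094 + 0.52671 = 1.95424 bits

log₂(5) = 2.32193 bits

D_KL(P||U) = 2.32193 - 1.95424 = 0.36769 ≈ 0.3677 bits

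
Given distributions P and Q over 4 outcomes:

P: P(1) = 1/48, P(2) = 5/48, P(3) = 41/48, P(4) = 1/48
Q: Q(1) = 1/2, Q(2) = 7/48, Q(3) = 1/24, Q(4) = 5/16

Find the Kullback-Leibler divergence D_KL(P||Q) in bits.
3.4946 bits

D_KL(P||Q) = Σ P(x) log₂(P(x)/Q(x))

Computing term by term:
  P(1)·log₂(P(1)/Q(1)) = (1/48)·log₂((1/48)/(1/2)) = -0.09552
  P(2)·log₂(P(2)/Q(2)) = (5/48)·log₂((5/48)/(7/48)) = -0.05057
  P(3)·log₂(P(3)/Q(3)) = (41/48)·log₂((41/48)/(1/24)) = 3.72208
  P(4)·log₂(P(4)/Q(4)) = (1/48)·log₂((1/48)/(5/16)) = -0.08139

D_KL(P||Q) = -0.09552 - 0.05057 + 3.72208 - 0.08139 = 3.49460 ≈ 3.4946 bits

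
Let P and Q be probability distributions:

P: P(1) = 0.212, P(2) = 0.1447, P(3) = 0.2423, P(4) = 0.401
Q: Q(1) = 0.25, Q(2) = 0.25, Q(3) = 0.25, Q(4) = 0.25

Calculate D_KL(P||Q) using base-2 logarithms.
0.0978 bits

D_KL(P||Q) = Σ P(x) log₂(P(x)/Q(x))

Computing term by term:
  P(1)·log₂(P(1)/Q(1)) = 0.212·log₂(0.212/0.25) = -0.05043
  P(2)·log₂(P(2)/Q(2)) = 0.1447·log₂(0.1447/0.25) = -0.11415
  P(3)·log₂(P(3)/Q(3)) = 0.2423·log₂(0.2423/0.25) = -0.01094
  P(4)·log₂(P(4)/Q(4)) = 0.401·log₂(0.401/0.25) = 0.27335

D_KL(P||Q) = -0.05043 - 0.11415 - 0.01094 + 0.27335 = 0.09783 ≈ 0.0978 bits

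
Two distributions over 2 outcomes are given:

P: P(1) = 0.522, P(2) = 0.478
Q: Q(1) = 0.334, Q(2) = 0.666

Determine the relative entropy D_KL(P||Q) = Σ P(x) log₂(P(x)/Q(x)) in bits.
0.1075 bits

D_KL(P||Q) = Σ P(x) log₂(P(x)/Q(x))

Computing term by term:
  P(1)·log₂(P(1)/Q(1)) = 0.522·log₂(0.522/0.334) = 0.33627
  P(2)·log₂(P(2)/Q(2)) = 0.478·log₂(0.478/0.666) = -0.22873

D_KL(P||Q) = 0.33627 - 0.22873 = 0.10754 ≈ 0.1075 bits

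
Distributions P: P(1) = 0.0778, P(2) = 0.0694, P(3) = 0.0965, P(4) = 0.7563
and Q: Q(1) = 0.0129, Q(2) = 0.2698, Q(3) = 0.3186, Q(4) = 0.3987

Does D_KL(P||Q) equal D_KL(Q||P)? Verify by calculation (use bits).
D_KL(P||Q) = 0.5980 bits, D_KL(Q||P) = 0.6758 bits. No — D_KL(P||Q) ≠ D_KL(Q||P) for this pair.

D_KL(P||Q) = Σ P(x) log₂(P(x)/Q(x))

Computing term by term:
  P(1)·log₂(P(1)/Q(1)) = 0.0778·log₂(0.0778/0.0129) = 0.20169
  P(2)·log₂(P(2)/Q(2)) = 0.0694·log₂(0.0694/0.2698) = -0.13595
  P(3)·log₂(P(3)/Q(3)) = 0.0965·log₂(0.0965/0.3186) = -0.16628
  P(4)·log₂(P(4)/Q(4)) = 0.7563·log₂(0.7563/0.3987) = 0.69856

D_KL(P||Q) = 0.20169 - 0.13595 - 0.16628 + 0.69856 = 0.59802 ≈ 0.5980 bits

D_KL(Q||P) = Σ Q(x) log₂(Q(x)/P(x))

Computing term by term:
  Q(1)·log₂(Q(1)/P(1)) = 0.0129·log₂(0.0129/0.0778) = -0.03344
  Q(2)·log₂(Q(2)/P(2)) = 0.2698·log₂(0.2698/0.0694) = 0.52851
  Q(3)·log₂(Q(3)/P(3)) = 0.3186·log₂(0.3186/0.0965) = 0.54899
  Q(4)·log₂(Q(4)/P(4)) = 0.3987·log₂(0.3987/0.7563) = -0.36826

D_KL(Q||P) = -0.03344 + 0.52851 + 0.54899 - 0.36826 = 0.67580 ≈ 0.6758 bits

These are NOT equal (difference: 0.0778 bits). KL divergence is asymmetric: D_KL(P||Q) ≠ D_KL(Q||P) in general.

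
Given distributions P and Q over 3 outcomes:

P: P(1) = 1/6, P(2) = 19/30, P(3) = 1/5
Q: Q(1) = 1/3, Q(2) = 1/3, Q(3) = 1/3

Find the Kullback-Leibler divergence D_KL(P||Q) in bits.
0.2724 bits

D_KL(P||Q) = Σ P(x) log₂(P(x)/Q(x))

Computing term by term:
  P(1)·log₂(P(1)/Q(1)) = (1/6)·log₂((1/6)/(1/3)) = -0.16667
  P(2)·log₂(P(2)/Q(2)) = (19/30)·log₂((19/30)/(1/3)) = 0.58647
  P(3)·log₂(P(3)/Q(3)) = (1/5)·log₂((1/5)/(1/3)) = -0.14739

D_KL(P||Q) = -0.16667 + 0.58647 - 0.14739 = 0.27241 ≈ 0.2724 bits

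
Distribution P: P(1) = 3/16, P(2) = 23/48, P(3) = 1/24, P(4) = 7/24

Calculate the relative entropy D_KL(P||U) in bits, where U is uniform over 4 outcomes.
0.3291 bits

U(i) = 1/4 for all i

D_KL(P||U) = Σ P(x) log₂(P(x) / (1/4))
           = Σ P(x) log₂(P(x)) + log₂(4)
           = log₂(4) - H(P)

H(P) = -Σ P(x) log₂(P(x)):
  -P(1)·log₂(P(1)) = -(3/16)·log₂(3/16) = 0.45282
  -P(2)·log₂(P(2)) = -(23/48)·log₂(23/48) = 0.50859
  -P(3)·log₂(P(3)) = -(1/24)·log₂(1/24) = 0.19104
  -P(4)·log₂(P(4)) = -(7/24)·log₂(7/24) = 0.51847
H(P) = 0.45282 + 0.50859 + 0.19104 + 0.51847 = 1.67092 bits

log₂(4) = 2.00000 bits

D_KL(P||U) = 2.00000 - 1.67092 = 0.32908 ≈ 0.3291 bits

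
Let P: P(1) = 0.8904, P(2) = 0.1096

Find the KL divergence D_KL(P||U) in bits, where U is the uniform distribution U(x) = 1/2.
0.5013 bits

U(i) = 1/2 for all i

D_KL(P||U) = Σ P(x) log₂(P(x) / (1/2))
           = Σ P(x) log₂(P(x)) + log₂(2)
           = log₂(2) - H(P)

H(P) = -Σ P(x) log₂(P(x)):
  -P(1)·log₂(P(1)) = -(0.8904)·log₂(0.8904) = 0.14912
  -P(2)·log₂(P(2)) = -(0.1096)·log₂(0.1096) = 0.34959
H(P) = 0.14912 + 0.34959 = 0.49871 bits

log₂(2) = 1.00000 bits

D_KL(P||U) = 1.00000 - 0.49871 = 0.50129 ≈ 0.5013 bits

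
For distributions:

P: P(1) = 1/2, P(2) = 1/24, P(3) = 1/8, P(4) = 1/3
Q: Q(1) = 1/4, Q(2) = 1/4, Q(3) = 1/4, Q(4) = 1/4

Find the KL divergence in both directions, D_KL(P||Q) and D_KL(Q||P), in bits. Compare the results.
D_KL(P||Q) = 0.4056 bits, D_KL(Q||P) = 0.5425 bits. D_KL(Q||P) is larger than D_KL(P||Q) by 0.1369 bits; the two directions differ.

D_KL(P||Q) = Σ P(x) log₂(P(x)/Q(x))

Computing term by term:
  P(1)·log₂(P(1)/Q(1)) = (1/2)·log₂((1/2)/(1/4)) = 0.50000
  P(2)·log₂(P(2)/Q(2)) = (1/24)·log₂((1/24)/(1/4)) = -0.10771
  P(3)·log₂(P(3)/Q(3)) = (1/8)·log₂((1/8)/(1/4)) = -0.12500
  P(4)·log₂(P(4)/Q(4)) = (1/3)·log₂((1/3)/(1/4)) = 0.13835

D_KL(P||Q) = 0.50000 - 0.10771 - 0.12500 + 0.13835 = 0.40564 ≈ 0.4056 bits

D_KL(Q||P) = Σ Q(x) log₂(Q(x)/P(x))

Computing term by term:
  Q(1)·log₂(Q(1)/P(1)) = (1/4)·log₂((1/4)/(1/2)) = -0.25000
  Q(2)·log₂(Q(2)/P(2)) = (1/4)·log₂((1/4)/(1/24)) = 0.64624
  Q(3)·log₂(Q(3)/P(3)) = (1/4)·log₂((1/4)/(1/8)) = 0.25000
  Q(4)·log₂(Q(4)/P(4)) = (1/4)·log₂((1/4)/(1/3)) = -0.10376

D_KL(Q||P) = -0.25000 + 0.64624 + 0.25000 - 0.10376 = 0.54248 ≈ 0.5425 bits

These are NOT equal (difference: 0.1369 bits). KL divergence is asymmetric: D_KL(P||Q) ≠ D_KL(Q||P) in general.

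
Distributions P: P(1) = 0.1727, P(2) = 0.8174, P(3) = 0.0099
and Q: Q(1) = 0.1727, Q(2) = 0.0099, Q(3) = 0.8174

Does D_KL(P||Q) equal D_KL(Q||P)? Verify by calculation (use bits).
D_KL(P||Q) = 5.1417 bits, D_KL(Q||P) = 5.1417 bits. Yes — for this pair D_KL(P||Q) = D_KL(Q||P).

D_KL(P||Q) = Σ P(x) log₂(P(x)/Q(x))

Computing term by term:
  P(1)·log₂(P(1)/Q(1)) = 0.1727·log₂(0.1727/0.1727) = 0.00000
  P(2)·log₂(P(2)/Q(2)) = 0.8174·log₂(0.8174/0.0099) = 5.20477
  P(3)·log₂(P(3)/Q(3)) = 0.0099·log₂(0.0099/0.8174) = -0.06304

D_KL(P||Q) = 0.00000 + 5.20477 - 0.06304 = 5.14173 ≈ 5.1417 bits

D_KL(Q||P) = Σ Q(x) log₂(Q(x)/P(x))

Computing term by term:
  Q(1)·log₂(Q(1)/P(1)) = 0.1727·log₂(0.1727/0.1727) = 0.00000
  Q(2)·log₂(Q(2)/P(2)) = 0.0099·log₂(0.0099/0.8174) = -0.06304
  Q(3)·log₂(Q(3)/P(3)) = 0.8174·log₂(0.8174/0.0099) = 5.20477

D_KL(Q||P) = 0.00000 - 0.06304 + 5.20477 = 5.14173 ≈ 5.1417 bits

These ARE equal here. Q is P with outcomes relabeled (Q(2) = P(3), Q(3) = P(2)) by a relabeling that is its own inverse, so the two sums contain exactly the same terms in a different order. This is a special case — KL divergence is not symmetric in general: D_KL(P||Q) ≠ D_KL(Q||P) for most P, Q.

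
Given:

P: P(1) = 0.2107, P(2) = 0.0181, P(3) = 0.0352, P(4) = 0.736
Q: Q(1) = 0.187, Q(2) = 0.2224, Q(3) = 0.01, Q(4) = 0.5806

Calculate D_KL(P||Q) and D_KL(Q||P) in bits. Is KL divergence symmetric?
D_KL(P||Q) = 0.2865 bits, D_KL(Q||P) = 0.5559 bits. No, KL divergence is not symmetric.

D_KL(P||Q) = Σ P(x) log₂(P(x)/Q(x))

Computing term by term:
  P(1)·log₂(P(1)/Q(1)) = 0.2107·log₂(0.2107/0.187) = 0.03627
  P(2)·log₂(P(2)/Q(2)) = 0.0181·log₂(0.0181/0.2224) = -0.06551
  P(3)·log₂(P(3)/Q(3)) = 0.0352·log₂(0.0352/0.01) = 0.06391
  P(4)·log₂(P(4)/Q(4)) = 0.736·log₂(0.736/0.5806) = 0.25183

D_KL(P||Q) = 0.03627 - 0.06551 + 0.06391 + 0.25183 = 0.28650 ≈ 0.2865 bits

D_KL(Q||P) = Σ Q(x) log₂(Q(x)/P(x))

Computing term by term:
  Q(1)·log₂(Q(1)/P(1)) = 0.187·log₂(0.187/0.2107) = -0.03219
  Q(2)·log₂(Q(2)/P(2)) = 0.2224·log₂(0.2224/0.0181) = 0.80489
  Q(3)·log₂(Q(3)/P(3)) = 0.01·log₂(0.01/0.0352) = -0.01816
  Q(4)·log₂(Q(4)/P(4)) = 0.5806·log₂(0.5806/0.736) = -0.19866

D_KL(Q||P) = -0.03219 + 0.80489 - 0.01816 - 0.19866 = 0.55588 ≈ 0.5559 bits

These are NOT equal (difference: 0.2694 bits). KL divergence is asymmetric: D_KL(P||Q) ≠ D_KL(Q||P) in general.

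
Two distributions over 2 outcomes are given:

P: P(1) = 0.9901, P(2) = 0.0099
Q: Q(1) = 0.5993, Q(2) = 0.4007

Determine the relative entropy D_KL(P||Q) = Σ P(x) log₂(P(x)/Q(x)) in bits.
0.6643 bits

D_KL(P||Q) = Σ P(x) log₂(P(x)/Q(x))

Computing term by term:
  P(1)·log₂(P(1)/Q(1)) = 0.9901·log₂(0.9901/0.5993) = 0.71713
  P(2)·log₂(P(2)/Q(2)) = 0.0099·log₂(0.0099/0.4007) = -0.05286

D_KL(P||Q) = 0.71713 - 0.05286 = 0.66427 ≈ 0.6643 bits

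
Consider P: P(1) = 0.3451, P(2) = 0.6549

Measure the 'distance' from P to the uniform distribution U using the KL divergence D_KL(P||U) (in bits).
0.0704 bits

U(i) = 1/2 for all i

D_KL(P||U) = Σ P(x) log₂(P(x) / (1/2))
           = Σ P(x) log₂(P(x)) + log₂(2)
           = log₂(2) - H(P)

H(P) = -Σ P(x) log₂(P(x)):
  -P(1)·log₂(P(1)) = -(0.3451)·log₂(0.3451) = 0.52970
  -P(2)·log₂(P(2)) = -(0.6549)·log₂(0.6549) = 0.39992
H(P) = 0.52970 + 0.39992 = 0.92962 bits

log₂(2) = 1.00000 bits

D_KL(P||U) = 1.00000 - 0.92962 = 0.07038 ≈ 0.0704 bits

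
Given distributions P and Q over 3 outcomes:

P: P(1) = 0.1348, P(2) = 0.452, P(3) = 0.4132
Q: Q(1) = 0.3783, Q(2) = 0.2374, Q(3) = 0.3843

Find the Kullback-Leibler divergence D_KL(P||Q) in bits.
0.2625 bits

D_KL(P||Q) = Σ P(x) log₂(P(x)/Q(x))

Computing term by term:
  P(1)·log₂(P(1)/Q(1)) = 0.1348·log₂(0.1348/0.3783) = -0.20068
  P(2)·log₂(P(2)/Q(2)) = 0.452·log₂(0.452/0.2374) = 0.41991
  P(3)·log₂(P(3)/Q(3)) = 0.4132·log₂(0.4132/0.3843) = 0.04322

D_KL(P||Q) = -0.20068 + 0.41991 + 0.04322 = 0.26245 ≈ 0.2625 bits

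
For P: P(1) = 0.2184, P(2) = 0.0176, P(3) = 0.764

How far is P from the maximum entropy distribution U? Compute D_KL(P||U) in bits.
0.7063 bits

U(i) = 1/3 for all i

D_KL(P||U) = Σ P(x) log₂(P(x) / (1/3))
           = Σ P(x) log₂(P(x)) + log₂(3)
           = log₂(3) - H(P)

H(P) = -Σ P(x) log₂(P(x)):
  -P(1)·log₂(P(1)) = -(0.2184)·log₂(0.2184) = 0.47938
  -P(2)·log₂(P(2)) = -(0.0176)·log₂(0.0176) = 0.10258
  -P(3)·log₂(P(3)) = -(0.764)·log₂(0.764) = 0.29670
H(P) = 0.47938 + 0.10258 + 0.29670 = 0.87866 bits

log₂(3) = 1.58496 bits

D_KL(P||U) = 1.58496 - 0.87866 = 0.70630 ≈ 0.7063 bits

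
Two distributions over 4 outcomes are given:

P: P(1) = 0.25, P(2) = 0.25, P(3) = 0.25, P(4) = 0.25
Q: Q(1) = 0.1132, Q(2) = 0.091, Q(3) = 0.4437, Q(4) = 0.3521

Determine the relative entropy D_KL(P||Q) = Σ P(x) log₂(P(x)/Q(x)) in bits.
0.3198 bits

D_KL(P||Q) = Σ P(x) log₂(P(x)/Q(x))

Computing term by term:
  P(1)·log₂(P(1)/Q(1)) = 0.25·log₂(0.25/0.1132) = 0.28576
  P(2)·log₂(P(2)/Q(2)) = 0.25·log₂(0.25/0.091) = 0.36450
  P(3)·log₂(P(3)/Q(3)) = 0.25·log₂(0.25/0.4437) = -0.20691
  P(4)·log₂(P(4)/Q(4)) = 0.25·log₂(0.25/0.3521) = -0.12351

D_KL(P||Q) = 0.28576 + 0.36450 - 0.20691 - 0.12351 = 0.31984 ≈ 0.3198 bits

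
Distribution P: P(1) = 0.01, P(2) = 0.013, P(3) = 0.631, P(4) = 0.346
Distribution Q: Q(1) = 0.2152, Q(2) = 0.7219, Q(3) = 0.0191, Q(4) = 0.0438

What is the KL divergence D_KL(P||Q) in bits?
4.0961 bits

D_KL(P||Q) = Σ P(x) log₂(P(x)/Q(x))

Computing term by term:
  P(1)·log₂(P(1)/Q(1)) = 0.01·log₂(0.01/0.2152) = -0.04428
  P(2)·log₂(P(2)/Q(2)) = 0.013·log₂(0.013/0.7219) = -0.07534
  P(3)·log₂(P(3)/Q(3)) = 0.631·log₂(0.631/0.0191) = 3.18402
  P(4)·log₂(P(4)/Q(4)) = 0.346·log₂(0.346/0.0438) = 1.03169

D_KL(P||Q) = -0.04428 - 0.07534 + 3.18402 + 1.03169 = 4.09609 ≈ 4.0961 bits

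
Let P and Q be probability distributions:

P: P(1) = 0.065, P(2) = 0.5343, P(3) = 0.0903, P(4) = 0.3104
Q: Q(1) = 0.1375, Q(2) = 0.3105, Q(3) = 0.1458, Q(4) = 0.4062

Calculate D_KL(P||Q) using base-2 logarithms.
0.1653 bits

D_KL(P||Q) = Σ P(x) log₂(P(x)/Q(x))

Computing term by term:
  P(1)·log₂(P(1)/Q(1)) = 0.065·log₂(0.065/0.1375) = -0.07026
  P(2)·log₂(P(2)/Q(2)) = 0.5343·log₂(0.5343/0.3105) = 0.41839
  P(3)·log₂(P(3)/Q(3)) = 0.0903·log₂(0.0903/0.1458) = -0.06241
  P(4)·log₂(P(4)/Q(4)) = 0.3104·log₂(0.3104/0.4062) = -0.12045

D_KL(P||Q) = -0.07026 + 0.41839 - 0.06241 - 0.12045 = 0.16527 ≈ 0.1653 bits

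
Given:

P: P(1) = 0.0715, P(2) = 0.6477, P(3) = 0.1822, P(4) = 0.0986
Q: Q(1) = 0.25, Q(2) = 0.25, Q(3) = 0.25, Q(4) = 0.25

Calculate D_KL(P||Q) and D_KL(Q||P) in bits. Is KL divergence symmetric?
D_KL(P||Q) = 0.5449 bits, D_KL(Q||P) = 0.5578 bits. No, KL divergence is not symmetric.

D_KL(P||Q) = Σ P(x) log₂(P(x)/Q(x))

Computing term by term:
  P(1)·log₂(P(1)/Q(1)) = 0.0715·log₂(0.0715/0.25) = -0.12912
  P(2)·log₂(P(2)/Q(2)) = 0.6477·log₂(0.6477/0.25) = 0.88955
  P(3)·log₂(P(3)/Q(3)) = 0.1822·log₂(0.1822/0.25) = -0.08316
  P(4)·log₂(P(4)/Q(4)) = 0.0986·log₂(0.0986/0.25) = -0.13235

D_KL(P||Q) = -0.12912 + 0.88955 - 0.08316 - 0.13235 = 0.54492 ≈ 0.5449 bits

D_KL(Q||P) = Σ Q(x) log₂(Q(x)/P(x))

Computing term by term:
  Q(1)·log₂(Q(1)/P(1)) = 0.25·log₂(0.25/0.0715) = 0.45148
  Q(2)·log₂(Q(2)/P(2)) = 0.25·log₂(0.25/0.6477) = -0.34335
  Q(3)·log₂(Q(3)/P(3)) = 0.25·log₂(0.25/0.1822) = 0.11410
  Q(4)·log₂(Q(4)/P(4)) = 0.25·log₂(0.25/0.0986) = 0.33557

D_KL(Q||P) = 0.45148 - 0.34335 + 0.11410 + 0.33557 = 0.55780 ≈ 0.5578 bits

These are NOT equal (difference: 0.0129 bits). KL divergence is asymmetric: D_KL(P||Q) ≠ D_KL(Q||P) in general.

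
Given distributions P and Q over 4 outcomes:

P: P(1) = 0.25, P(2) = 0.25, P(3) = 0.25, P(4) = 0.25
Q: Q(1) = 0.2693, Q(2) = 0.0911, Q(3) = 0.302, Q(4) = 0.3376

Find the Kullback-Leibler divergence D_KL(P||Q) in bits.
0.1608 bits

D_KL(P||Q) = Σ P(x) log₂(P(x)/Q(x))

Computing term by term:
  P(1)·log₂(P(1)/Q(1)) = 0.25·log₂(0.25/0.2693) = -0.02682
  P(2)·log₂(P(2)/Q(2)) = 0.25·log₂(0.25/0.0911) = 0.36410
  P(3)·log₂(P(3)/Q(3)) = 0.25·log₂(0.25/0.302) = -0.06816
  P(4)·log₂(P(4)/Q(4)) = 0.25·log₂(0.25/0.3376) = -0.10835

D_KL(P||Q) = -0.02682 + 0.36410 - 0.06816 - 0.10835 = 0.16077 ≈ 0.1608 bits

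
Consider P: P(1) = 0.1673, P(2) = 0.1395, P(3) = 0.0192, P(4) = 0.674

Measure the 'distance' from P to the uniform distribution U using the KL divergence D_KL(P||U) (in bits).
0.6789 bits

U(i) = 1/4 for all i

D_KL(P||U) = Σ P(x) log₂(P(x) / (1/4))
           = Σ P(x) log₂(P(x)) + log₂(4)
           = log₂(4) - H(P)

H(P) = -Σ P(x) log₂(P(x)):
  -P(1)·log₂(P(1)) = -(0.1673)·log₂(0.1673) = 0.43155
  -P(2)·log₂(P(2)) = -(0.1395)·log₂(0.1395) = 0.39641
  -P(3)·log₂(P(3)) = -(0.0192)·log₂(0.0192) = 0.10949
  -P(4)·log₂(P(4)) = -(0.674)·log₂(0.674) = 0.38363
H(P) = 0.43155 + 0.39641 + 0.10949 + 0.38363 = 1.32108 bits

log₂(4) = 2.00000 bits

D_KL(P||U) = 2.00000 - 1.32108 = 0.67892 ≈ 0.6789 bits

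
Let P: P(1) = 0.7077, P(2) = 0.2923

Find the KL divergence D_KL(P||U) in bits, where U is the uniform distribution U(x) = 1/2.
0.1283 bits

U(i) = 1/2 for all i

D_KL(P||U) = Σ P(x) log₂(P(x) / (1/2))
           = Σ P(x) log₂(P(x)) + log₂(2)
           = log₂(2) - H(P)

H(P) = -Σ P(x) log₂(P(x)):
  -P(1)·log₂(P(1)) = -(0.7077)·log₂(0.7077) = 0.35299
  -P(2)·log₂(P(2)) = -(0.2923)·log₂(0.2923) = 0.51868
H(P) = 0.35299 + 0.51868 = 0.87167 bits

log₂(2) = 1.00000 bits

D_KL(P||U) = 1.00000 - 0.87167 = 0.12833 ≈ 0.1283 bits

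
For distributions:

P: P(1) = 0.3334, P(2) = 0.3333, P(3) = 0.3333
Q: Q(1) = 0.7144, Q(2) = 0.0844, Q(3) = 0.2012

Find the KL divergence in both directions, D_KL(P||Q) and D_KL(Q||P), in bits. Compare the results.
D_KL(P||Q) = 0.5366 bits, D_KL(Q||P) = 0.4717 bits. D_KL(P||Q) is larger than D_KL(Q||P) by 0.0649 bits; the two directions differ.

D_KL(P||Q) = Σ P(x) log₂(P(x)/Q(x))

Computing term by term:
  P(1)·log₂(P(1)/Q(1)) = 0.3334·log₂(0.3334/0.7144) = -0.36657
  P(2)·log₂(P(2)/Q(2)) = 0.3333·log₂(0.3333/0.0844) = 0.66044
  P(3)·log₂(P(3)/Q(3)) = 0.3333·log₂(0.3333/0.2012) = 0.24271

D_KL(P||Q) = -0.36657 + 0.66044 + 0.24271 = 0.53658 ≈ 0.5366 bits

D_KL(Q||P) = Σ Q(x) log₂(Q(x)/P(x))

Computing term by term:
  Q(1)·log₂(Q(1)/P(1)) = 0.7144·log₂(0.7144/0.3334) = 0.78547
  Q(2)·log₂(Q(2)/P(2)) = 0.0844·log₂(0.0844/0.3333) = -0.16724
  Q(3)·log₂(Q(3)/P(3)) = 0.2012·log₂(0.2012/0.3333) = -0.14651

D_KL(Q||P) = 0.78547 - 0.16724 - 0.14651 = 0.47172 ≈ 0.4717 bits

These are NOT equal (difference: 0.0649 bits). KL divergence is asymmetric: D_KL(P||Q) ≠ D_KL(Q||P) in general.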